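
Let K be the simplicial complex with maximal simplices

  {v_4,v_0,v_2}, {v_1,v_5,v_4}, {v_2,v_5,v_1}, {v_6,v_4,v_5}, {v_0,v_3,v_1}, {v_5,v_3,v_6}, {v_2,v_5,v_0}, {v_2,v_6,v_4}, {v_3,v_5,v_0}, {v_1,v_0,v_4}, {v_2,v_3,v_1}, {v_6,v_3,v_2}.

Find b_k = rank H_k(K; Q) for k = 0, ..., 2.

b_0 = 1, b_1 = 0, b_2 = 0.

Order the vertices as v_0 < v_1 < v_2 < v_3 < v_4 < v_5 < v_6. Listing each simplex with vertices in this order, K has dimension 2 with simplices:

  0-simplices (7): [v_0], [v_1], [v_2], [v_3], [v_4], [v_5], [v_6]
  1-simplices (18): (18 of them)
  2-simplices (12): (12 of them)

Hence C_0 ≅ Z^7, C_1 ≅ Z^18, C_2 ≅ Z^12.

The boundary map ∂_1: C_1 → C_0 is given by ∂[p,q] = [q] − [p].
The resulting 7×18 matrix has rank 6, and its Smith normal form has invariant factors (1,1,1,1,1,1).

Boundary ∂_2: C_2 → C_1 maps a triangle to the signed sum of its edges. For instance
  ∂[v_0,v_1,v_4] = [v_1,v_4] − [v_0,v_4] + [v_0,v_1],
  ∂[v_1,v_2,v_5] = [v_2,v_5] − [v_1,v_5] + [v_1,v_2].
The 18×12 boundary matrix has rank 12 and Smith normal form diag(1,1,1,1,1,1,1,1,1,1,1,2).

Now H_k = ker ∂_k / im ∂_{k+1}, so:

  H_0: rank C_0 − rank ∂_1 = 7 − 6 = 1, and the invariant factors of ∂_1 are all 1, so H_0 ≅ Z.
  H_1: rank ker ∂_1 − rank ∂_2 = (18 − 6) − 12 = 0, and ∂_2 has invariant factor 2 > 1, so H_1 ≅ Z/2Z.
  H_2: rank ker ∂_2 − rank ∂_3 = (12 − 12) − 0 = 0, and there is no ∂_3, so H_2 ≅ 0.

Hence the Betti numbers are b_0 = 1, b_1 = 0, b_2 = 0.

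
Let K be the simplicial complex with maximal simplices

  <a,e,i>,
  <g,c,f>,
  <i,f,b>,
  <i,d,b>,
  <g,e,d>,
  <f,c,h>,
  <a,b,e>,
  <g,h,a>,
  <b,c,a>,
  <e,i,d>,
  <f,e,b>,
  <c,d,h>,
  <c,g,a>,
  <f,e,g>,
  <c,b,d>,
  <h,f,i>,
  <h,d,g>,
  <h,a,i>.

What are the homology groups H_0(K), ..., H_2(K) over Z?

Fix the vertex order a < b < c < d < e < f < g < h < i and write every simplex with vertices in increasing order. Then dim K = 2 and the simplices of K are:

  0-simplices (9): a, b, c, d, e, f, g, h, i
  1-simplices (27): ab, ac, ae, ag, ah, ai, bc, bd, be, bf, bi, cd, cf, cg, ch, de, dg, dh, di, ef, eg, ei, fg, fh, fi, gh, hi
  2-simplices (18): abc, abe, acg, aei, agh, ahi, bcd, bdi, bef, bfi, cdh, cfg, cfh, deg, dei, dgh, efg, fhi

giving chain groups C_0 ≅ Z^9, C_1 ≅ Z^27, C_2 ≅ Z^18.

Boundary ∂_1: C_1 → C_0 maps an edge to its endpoints' difference, ∂[p,q] = q − p. For instance
  ∂eg = g − e.
This gives a 9×27 integer matrix of rank 8; reducing to Smith normal form yields diagonal entries (1,1,1,1,1,1,1,1).

∂_2: C_2 → C_1 acts by ∂[p,q,r] = [q,r] − [p,r] + [p,q]. For instance
  ∂acg = cg − ag + ac,
  ∂aei = ei − ai + ae.
This gives a 27×18 integer matrix of rank 18; reducing to Smith normal form yields diagonal entries (1,1,1,1,1,1,1,1,1,1,1,1,1,1,1,1,1,2).

Now H_k = ker ∂_k / im ∂_{k+1}, so:

  H_0: rank C_0 − rank ∂_1 = 9 − 8 = 1, and the invariant factors of ∂_1 are all 1, so H_0 = Z.
  H_1: rank ker ∂_1 − rank ∂_2 = (27 − 8) − 18 = 1, and ∂_2 has invariant factor 2 > 1, so H_1 = Z ⊕ Z/2.
  H_2: rank ker ∂_2 − rank ∂_3 = (18 − 18) − 0 = 0, and there is no ∂_3, so H_2 = 0.

H_0 = Z,  H_1 = Z ⊕ Z/2,  H_2 = 0.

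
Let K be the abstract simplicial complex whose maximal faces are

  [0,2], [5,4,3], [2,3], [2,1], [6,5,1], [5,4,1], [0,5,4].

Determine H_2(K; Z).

H_2 = 0.

We work with the vertex ordering 0 < 1 < 2 < 3 < 4 < 5 < 6. The simplices of K, each written with vertices in increasing order, are:

  0-simplices (7): [0], [1], [2], [3], [4], [5], [6]
  1-simplices (12): [0,2], [0,4], [0,5], [1,2], [1,4], [1,5], [1,6], [2,3], [3,4], [3,5], [4,5], [5,6]
  2-simplices (4): [0,4,5], [1,4,5], [1,5,6], [3,4,5]

Hence C_0 ≅ Z^7, C_1 ≅ Z^12, C_2 ≅ Z^4.

Boundary ∂_1: C_1 → C_0 is given by ∂[p,q] = [q] − [p].
This gives a 7×12 integer matrix of rank 6; reducing to Smith normal form yields diagonal entries (1,1,1,1,1,1).

∂_2: C_2 → C_1 sends each 2-simplex [p,q,r] to [q,r] − [p,r] + [p,q]. For instance
  ∂[1,4,5] = [4,5] − [1,5] + [1,4],
  ∂[3,4,5] = [4,5] − [3,5] + [3,4].
As a 12×4 matrix over Z this has rank 4, with invariant factors (1,1,1,1).

From H_k ≅ ker(∂_k) / im(∂_{k+1}) we obtain:

  H_2: rank ker ∂_2 − rank ∂_3 = (4 − 4) − 0 = 0, and there is no ∂_3, so H_2 ≅ 0.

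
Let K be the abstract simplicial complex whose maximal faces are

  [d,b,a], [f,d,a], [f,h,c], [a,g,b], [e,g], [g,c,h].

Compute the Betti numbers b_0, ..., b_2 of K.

b_0 = 1, b_1 = 1, b_2 = 0.

K has 8 vertices, 13 edges, 5 triangles.
rank ∂_0 = 0, rank ∂_1 = 7 ⇒ b_0 = 8 − 0 − 7 = 1; all invariant factors of ∂_1 are 1 so no torsion. So H_0 = Z.
rank ∂_1 = 7, rank ∂_2 = 5 ⇒ b_1 = 13 − 7 − 5 = 1; all invariant factors of ∂_2 are 1 so no torsion. So H_1 = Z.
rank ∂_2 = 5, rank ∂_3 = 0 ⇒ b_2 = 5 − 5 − 0 = 0. So H_2 = 0.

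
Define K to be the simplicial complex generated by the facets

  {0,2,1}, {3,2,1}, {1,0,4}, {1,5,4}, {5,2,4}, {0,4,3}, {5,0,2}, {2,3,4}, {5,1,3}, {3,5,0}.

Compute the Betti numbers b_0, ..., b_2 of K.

b_0 = 1, b_1 = 0, b_2 = 0.

Fix the vertex order 0 < 1 < 2 < 3 < 4 < 5 and write every simplex with vertices in increasing order. Then dim K = 2 and the simplices of K are:

  0-simplices (6): [0], [1], [2], [3], [4], [5]
  1-simplices (15): [0,1], [0,2], [0,3], [0,4], [0,5], [1,2], [1,3], [1,4], [1,5], [2,3], [2,4], [2,5], [3,4], [3,5], [4,5]
  2-simplices (10): [0,1,2], [0,1,4], [0,2,5], [0,3,4], [0,3,5], [1,2,3], [1,3,5], [1,4,5], [2,3,4], [2,4,5]

so the chain groups are C_0 ≅ Z^6, C_1 ≅ Z^15, C_2 ≅ Z^10.

Boundary ∂_1: C_1 → C_0 is given by ∂[p,q] = [q] − [p].
The resulting 6×15 matrix has rank 5, and its Smith normal form has invariant factors (1,1,1,1,1).

∂_2: C_2 → C_1 maps a triangle to the signed sum of its edges. For instance
  ∂[2,4,5] = [4,5] − [2,5] + [2,4],
  ∂[1,4,5] = [4,5] − [1,5] + [1,4].
The 15×10 boundary matrix has rank 10 and Smith normal form diag(1,1,1,1,1,1,1,1,1,2).

Reading off H_k = ker ∂_k / im ∂_{k+1}:

  H_0: rank C_0 − rank ∂_1 = 6 − 5 = 1, and the invariant factors of ∂_1 are all 1, so H_0 = Z.
  H_1: rank ker ∂_1 − rank ∂_2 = (15 − 5) − 10 = 0, and ∂_2 has invariant factor 2 > 1, so H_1 = Z_2.
  H_2: rank ker ∂_2 − rank ∂_3 = (10 − 10) − 0 = 0, and there is no ∂_3, so H_2 = 0.

As a check, the Euler characteristic is 6 − 15 + 10 = 1, which agrees with 1 − 0 + 0 = 1.
(K is a triangulation of the real projective plane RP^2.)

Hence the Betti numbers are b_0 = 1, b_1 = 0, b_2 = 0.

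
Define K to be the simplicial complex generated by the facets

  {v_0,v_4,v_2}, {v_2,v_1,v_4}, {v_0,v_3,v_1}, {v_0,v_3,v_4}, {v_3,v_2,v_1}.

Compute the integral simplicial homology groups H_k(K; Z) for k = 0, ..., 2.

H_0 ≅ Z,  H_1 ≅ Z,  H_2 = 0.

Fix the vertex order v_0 < v_1 < v_2 < v_3 < v_4 and write every simplex with vertices in increasing order. Then dim K = 2 and the simplices of K are:

  0-simplices (5): [v_0], [v_1], [v_2], [v_3], [v_4]
  1-simplices (10): [v_0,v_1], [v_0,v_2], [v_0,v_3], [v_0,v_4], [v_1,v_2], [v_1,v_3], [v_1,v_4], [v_2,v_3], [v_2,v_4], [v_3,v_4]
  2-simplices (5): [v_0,v_1,v_3], [v_0,v_2,v_4], [v_0,v_3,v_4], [v_1,v_2,v_3], [v_1,v_2,v_4]

so the chain groups are C_0 ≅ Z^5, C_1 ≅ Z^10, C_2 ≅ Z^5.

The boundary map ∂_1: C_1 → C_0 sends each edge [p,q] (with p < q) to q − p. For instance
  ∂[v_1,v_4] = [v_4] − [v_1].
As a 5×10 matrix over Z this has rank 4, with invariant factors (1,1,1,1).

The boundary map ∂_2: C_2 → C_1 sends each 2-simplex [p,q,r] to [q,r] − [p,r] + [p,q]. For instance
  ∂[v_1,v_2,v_4] = [v_2,v_4] − [v_1,v_4] + [v_1,v_2],
  ∂[v_0,v_1,v_3] = [v_1,v_3] − [v_0,v_3] + [v_0,v_1].
This gives a 10×5 integer matrix of rank 5; reducing to Smith normal form yields diagonal entries (1,1,1,1,1).

Reading off H_k = ker ∂_k / im ∂_{k+1}:

  H_0: rank C_0 − rank ∂_1 = 5 − 4 = 1, and the invariant factors of ∂_1 are all 1, so H_0 = Z.
  H_1: rank ker ∂_1 − rank ∂_2 = (10 − 4) − 5 = 1, and the invariant factors of ∂_2 are all 1, so H_1 = Z.
  H_2: rank ker ∂_2 − rank ∂_3 = (5 − 5) − 0 = 0, and there is no ∂_3, so H_2 = 0.

(K is a triangulation of the Möbius band.)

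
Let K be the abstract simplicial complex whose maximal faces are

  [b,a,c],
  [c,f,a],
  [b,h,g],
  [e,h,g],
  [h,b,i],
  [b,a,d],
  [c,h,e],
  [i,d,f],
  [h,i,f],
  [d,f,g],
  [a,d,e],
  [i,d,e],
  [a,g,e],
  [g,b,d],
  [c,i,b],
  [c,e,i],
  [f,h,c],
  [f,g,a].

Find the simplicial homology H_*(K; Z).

H_0 ≅ Z,  H_1 ≅ Z ⊕ Z/2,  H_2 = 0.

Order the vertices as a < b < c < d < e < f < g < h < i. Listing each simplex with vertices in this order, K has dimension 2 with simplices:

  0-simplices (9): a, b, c, d, e, f, g, h, i
  1-simplices (27): ab, ac, ad, ae, af, ag, bc, bd, bg, bh, bi, ce, cf, ch, ci, de, df, dg, di, eg, eh, ei, fg, fh, fi, gh, hi
  2-simplices (18): abc, abd, acf, ade, aeg, afg, bci, bdg, bgh, bhi, ceh, cei, cfh, dei, dfg, dfi, egh, fhi

so the chain groups are C_0 ≅ Z^9, C_1 ≅ Z^27, C_2 ≅ Z^18.

∂_1: C_1 → C_0 maps an edge to its endpoints' difference, ∂[p,q] = q − p. For instance
  ∂ag = g − a.
The resulting 9×27 matrix has rank 8, and its Smith normal form has invariant factors (1,1,1,1,1,1,1,1).

Boundary ∂_2: C_2 → C_1 acts by ∂[p,q,r] = [q,r] − [p,r] + [p,q]. For instance
  ∂abd = bd − ad + ab,
  ∂egh = gh − eh + eg.
The 27×18 boundary matrix has rank 18 and Smith normal form diag(1,1,1,1,1,1,1,1,1,1,1,1,1,1,1,1,1,2).

Reading off H_k = ker ∂_k / im ∂_{k+1}:

  H_0: rank C_0 − rank ∂_1 = 9 − 8 = 1, and the invariant factors of ∂_1 are all 1, so H_0 = Z.
  H_1: rank ker ∂_1 − rank ∂_2 = (27 − 8) − 18 = 1, and ∂_2 has invariant factor 2 > 1, so H_1 = Z ⊕ Z/2.
  H_2: rank ker ∂_2 − rank ∂_3 = (18 − 18) − 0 = 0, and there is no ∂_3, so H_2 = 0.

As a check, the Euler characteristic is 9 − 27 + 18 = 0, which agrees with 1 − 1 + 0 = 0.
(K is a triangulation of the Klein bottle.)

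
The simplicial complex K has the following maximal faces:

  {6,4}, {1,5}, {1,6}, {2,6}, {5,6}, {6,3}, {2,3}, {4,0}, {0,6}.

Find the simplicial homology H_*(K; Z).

H_0 = Z,  H_1 = Z^3.

Take the total order 0 < 1 < 2 < 3 < 4 < 5 < 6 on the vertex set. Then K (dimension 1) consists of the simplices:

  0-simplices (7): [0], [1], [2], [3], [4], [5], [6]
  1-simplices (9): [0,4], [0,6], [1,5], [1,6], [2,3], [2,6], [3,6], [4,6], [5,6]

Hence C_0 ≅ Z^7, C_1 ≅ Z^9.

∂_1: C_1 → C_0 is given by ∂[p,q] = [q] − [p].
The resulting 7×9 matrix has rank 6, and its Smith normal form has invariant factors (1,1,1,1,1,1).

Computing H_k = (kernel of ∂_k) / (image of ∂_{k+1}):

  H_0: rank C_0 − rank ∂_1 = 7 − 6 = 1, and the invariant factors of ∂_1 are all 1, so H_0 = Z.
  H_1: rank ker ∂_1 − rank ∂_2 = (9 − 6) − 0 = 3, and there is no ∂_2, so H_1 = Z^3.

(K is a triangulation of a wedge of 3 circles.)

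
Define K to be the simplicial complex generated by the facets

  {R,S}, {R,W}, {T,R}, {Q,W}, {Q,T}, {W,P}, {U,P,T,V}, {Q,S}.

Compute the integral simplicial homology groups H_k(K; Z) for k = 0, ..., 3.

Take the total order P < Q < R < S < T < U < V < W on the vertex set. Then K (dimension 3) consists of the simplices:

  0-simplices (8): P, Q, R, S, T, U, V, W
  1-simplices (13): PT, PU, PV, PW, QS, QT, QW, RS, RT, RW, TU, TV, UV
  2-simplices (4): PTU, PTV, PUV, TUV
  3-simplices (1): PTUV

Hence C_0 ≅ Z^8, C_1 ≅ Z^13, C_2 ≅ Z^4, C_3 ≅ Z^1.

Boundary ∂_1: C_1 → C_0 maps an edge to its endpoints' difference, ∂[p,q] = q − p. For instance
  ∂QS = S − Q.
This gives a 8×13 integer matrix of rank 7; reducing to Smith normal form yields diagonal entries (1,1,1,1,1,1,1).

The boundary map ∂_2: C_2 → C_1 sends each 2-simplex [p,q,r] to [q,r] − [p,r] + [p,q]. For instance
  ∂PTV = TV − PV + PT,
  ∂TUV = UV − TV + TU.
The 13×4 boundary matrix has rank 3 and Smith normal form diag(1,1,1).

Boundary ∂_3: C_3 → C_2 sends each 3-simplex σ to the alternating sum Σ_i (−1)^i (σ with its i-th vertex removed). For instance
  ∂PTUV = TUV − PUV + PTV − PTU.
This gives a 4×1 integer matrix of rank 1; reducing to Smith normal form yields diagonal entries (1).

From H_k ≅ ker(∂_k) / im(∂_{k+1}) we obtain:

  H_0: rank C_0 − rank ∂_1 = 8 − 7 = 1, and the invariant factors of ∂_1 are all 1, so H_0 = Z.
  H_1: rank ker ∂_1 − rank ∂_2 = (13 − 7) − 3 = 3, and the invariant factors of ∂_2 are all 1, so H_1 = Z^3.
  H_2: rank ker ∂_2 − rank ∂_3 = (4 − 3) − 1 = 0, and the invariant factors of ∂_3 are all 1, so H_2 = 0.
  H_3: rank ker ∂_3 − rank ∂_4 = (1 − 1) − 0 = 0, and there is no ∂_4, so H_3 = 0.

H_0 ≅ Z,  H_1 ≅ Z^3,  H_2 = 0,  H_3 = 0.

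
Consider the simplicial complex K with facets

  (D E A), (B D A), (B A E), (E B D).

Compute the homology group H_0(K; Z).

Order the vertices as A < B < D < E. Listing each simplex with vertices in this order, K has dimension 2 with simplices:

  0-simplices (4): A, B, D, E
  1-simplices (6): AB, AD, AE, BD, BE, DE
  2-simplices (4): ABD, ABE, ADE, BDE

Hence C_0 ≅ Z^4, C_1 ≅ Z^6, C_2 ≅ Z^4.

∂_1: C_1 → C_0 maps an edge to its endpoints' difference, ∂[p,q] = q − p. For instance
  ∂AE = E − A.
This gives a 4×6 integer matrix of rank 3; reducing to Smith normal form yields diagonal entries (1,1,1).

Boundary ∂_2: C_2 → C_1 maps a triangle to the signed sum of its edges. For instance
  ∂ADE = DE − AE + AD,
  ∂ABE = BE − AE + AB.
As a 6×4 matrix over Z this has rank 3, with invariant factors (1,1,1).

Reading off H_k = ker ∂_k / im ∂_{k+1}:

  H_0: rank C_0 − rank ∂_1 = 4 − 3 = 1, and the invariant factors of ∂_1 are all 1, so H_0 = Z.

H_0 ≅ Z.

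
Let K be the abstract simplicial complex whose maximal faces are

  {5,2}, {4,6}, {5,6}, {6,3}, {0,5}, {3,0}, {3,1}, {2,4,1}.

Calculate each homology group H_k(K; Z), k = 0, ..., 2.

H_0 = Z,  H_1 = Z^3,  H_2 = 0.

Take the total order 0 < 1 < 2 < 3 < 4 < 5 < 6 on the vertex set. Then K (dimension 2) consists of the simplices:

  0-simplices (7): [0], [1], [2], [3], [4], [5], [6]
  1-simplices (10): [0,3], [0,5], [1,2], [1,3], [1,4], [2,4], [2,5], [3,6], [4,6], [5,6]
  2-simplices (1): [1,2,4]

so the chain groups are C_0 ≅ Z^7, C_1 ≅ Z^10, C_2 ≅ Z^1.

The boundary map ∂_1: C_1 → C_0 sends each edge [p,q] (with p < q) to q − p.
The 7×10 boundary matrix has rank 6 and Smith normal form diag(1,1,1,1,1,1).

Boundary ∂_2: C_2 → C_1 acts by ∂[p,q,r] = [q,r] − [p,r] + [p,q]. For instance
  ∂[1,2,4] = [2,4] − [1,4] + [1,2].
The resulting 10×1 matrix has rank 1, and its Smith normal form has invariant factors (1).

Now H_k = ker ∂_k / im ∂_{k+1}, so:

  H_0: rank C_0 − rank ∂_1 = 7 − 6 = 1, and the invariant factors of ∂_1 are all 1, so H_0 = Z.
  H_1: rank ker ∂_1 − rank ∂_2 = (10 − 6) − 1 = 3, and the invariant factors of ∂_2 are all 1, so H_1 = Z^3.
  H_2: rank ker ∂_2 − rank ∂_3 = (1 − 1) − 0 = 0, and there is no ∂_3, so H_2 = 0.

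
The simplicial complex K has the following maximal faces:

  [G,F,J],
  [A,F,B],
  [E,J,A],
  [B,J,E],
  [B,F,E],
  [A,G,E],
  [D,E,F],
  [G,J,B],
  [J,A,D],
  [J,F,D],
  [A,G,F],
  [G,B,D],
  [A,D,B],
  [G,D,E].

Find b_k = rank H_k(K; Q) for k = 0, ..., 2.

b_0 = 1, b_1 = 2, b_2 = 1.

We work with the vertex ordering A < B < D < E < F < G < J. The simplices of K, each written with vertices in increasing order, are:

  0-simplices (7): A, B, D, E, F, G, J
  1-simplices (21): AB, AD, AE, AF, AG, AJ, BD, BE, BF, BG, BJ, DE, DF, DG, DJ, EF, EG, EJ, FG, FJ, GJ
  2-simplices (14): ABD, ABF, ADJ, AEG, AEJ, AFG, BDG, BEF, BEJ, BGJ, DEF, DEG, DFJ, FGJ

giving chain groups C_0 ≅ Z^7, C_1 ≅ Z^21, C_2 ≅ Z^14.

The boundary map ∂_1: C_1 → C_0 maps an edge to its endpoints' difference, ∂[p,q] = q − p.
The resulting 7×21 matrix has rank 6, and its Smith normal form has invariant factors (1,1,1,1,1,1).

Boundary ∂_2: C_2 → C_1 maps a triangle to the signed sum of its edges. For instance
  ∂FGJ = GJ − FJ + FG,
  ∂ABD = BD − AD + AB.
The 21×14 boundary matrix has rank 13 and Smith normal form diag(1,1,1,1,1,1,1,1,1,1,1,1,1).

Reading off H_k = ker ∂_k / im ∂_{k+1}:

  H_0: rank C_0 − rank ∂_1 = 7 − 6 = 1, and the invariant factors of ∂_1 are all 1, so H_0 ≅ Z.
  H_1: rank ker ∂_1 − rank ∂_2 = (21 − 6) − 13 = 2, and the invariant factors of ∂_2 are all 1, so H_1 ≅ Z^2.
  H_2: rank ker ∂_2 − rank ∂_3 = (14 − 13) − 0 = 1, and there is no ∂_3, so H_2 ≅ Z.

(K is a triangulation of the torus T^2.)

Hence the Betti numbers are b_0 = 1, b_1 = 2, b_2 = 1.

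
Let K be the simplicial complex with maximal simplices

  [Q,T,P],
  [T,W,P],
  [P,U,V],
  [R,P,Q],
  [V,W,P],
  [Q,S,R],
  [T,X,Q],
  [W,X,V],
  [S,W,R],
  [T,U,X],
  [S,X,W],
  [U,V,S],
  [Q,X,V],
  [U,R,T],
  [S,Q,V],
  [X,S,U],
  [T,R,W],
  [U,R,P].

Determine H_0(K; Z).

Take the total order P < Q < R < S < T < U < V < W < X on the vertex set. Then K (dimension 2) consists of the simplices:

  0-simplices (9): P, Q, R, S, T, U, V, W, X
  1-simplices (27): PQ, PR, PT, PU, PV, PW, QR, QS, QT, QV, QX, RS, RT, RU, RW, SU, SV, SW, SX, TU, TW, TX, UV, UX, VW, VX, WX
  2-simplices (18): PQR, PQT, PRU, PTW, PUV, PVW, QRS, QSV, QTX, QVX, RSW, RTU, RTW, SUV, SUX, SWX, TUX, VWX

so the chain groups are C_0 ≅ Z^9, C_1 ≅ Z^27, C_2 ≅ Z^18.

The boundary map ∂_1: C_1 → C_0 is given by ∂[p,q] = [q] − [p]. For instance
  ∂QR = R − Q.
The 9×27 boundary matrix has rank 8 and Smith normal form diag(1,1,1,1,1,1,1,1).

Boundary ∂_2: C_2 → C_1 acts by ∂[p,q,r] = [q,r] − [p,r] + [p,q]. For instance
  ∂TUX = UX − TX + TU,
  ∂VWX = WX − VX + VW.
The resulting 27×18 matrix has rank 18, and its Smith normal form has invariant factors (1,1,1,1,1,1,1,1,1,1,1,1,1,1,1,1,1,2).

Reading off H_k = ker ∂_k / im ∂_{k+1}:

  H_0: rank C_0 − rank ∂_1 = 9 − 8 = 1, and the invariant factors of ∂_1 are all 1, so H_0 = Z.

(K is a triangulation of the Klein bottle.)

H_0 = Z.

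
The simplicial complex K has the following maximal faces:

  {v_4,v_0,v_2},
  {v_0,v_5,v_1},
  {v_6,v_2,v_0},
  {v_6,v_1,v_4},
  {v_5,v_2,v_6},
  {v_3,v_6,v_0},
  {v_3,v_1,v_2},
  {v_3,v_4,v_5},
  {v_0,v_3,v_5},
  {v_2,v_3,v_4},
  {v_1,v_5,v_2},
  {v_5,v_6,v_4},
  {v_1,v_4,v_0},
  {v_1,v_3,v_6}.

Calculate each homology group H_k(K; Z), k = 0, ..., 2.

We work with the vertex ordering v_0 < v_1 < v_2 < v_3 < v_4 < v_5 < v_6. The simplices of K, each written with vertices in increasing order, are:

  0-simplices (7): [v_0], [v_1], [v_2], [v_3], [v_4], [v_5], [v_6]
  1-simplices (21): (21 of them)
  2-simplices (14): (14 of them)

giving chain groups C_0 ≅ Z^7, C_1 ≅ Z^21, C_2 ≅ Z^14.

Boundary ∂_1: C_1 → C_0 maps an edge to its endpoints' difference, ∂[p,q] = q − p. For instance
  ∂[v_0,v_2] = [v_2] − [v_0].
As a 7×21 matrix over Z this has rank 6, with invariant factors (1,1,1,1,1,1).

Boundary ∂_2: C_2 → C_1 acts by ∂[p,q,r] = [q,r] − [p,r] + [p,q]. For instance
  ∂[v_0,v_3,v_6] = [v_3,v_6] − [v_0,v_6] + [v_0,v_3],
  ∂[v_1,v_4,v_6] = [v_4,v_6] − [v_1,v_6] + [v_1,v_4].
This gives a 21×14 integer matrix of rank 13; reducing to Smith normal form yields diagonal entries (1,1,1,1,1,1,1,1,1,1,1,1,1).

From H_k ≅ ker(∂_k) / im(∂_{k+1}) we obtain:

  H_0: rank C_0 − rank ∂_1 = 7 − 6 = 1, and the invariant factors of ∂_1 are all 1, so H_0 ≅ Z.
  H_1: rank ker ∂_1 − rank ∂_2 = (21 − 6) − 13 = 2, and the invariant factors of ∂_2 are all 1, so H_1 ≅ Z^2.
  H_2: rank ker ∂_2 − rank ∂_3 = (14 − 13) − 0 = 1, and there is no ∂_3, so H_2 ≅ Z.

As a check, the Euler characteristic is 7 − 21 + 14 = 0, which agrees with 1 − 2 + 1 = 0.

H_0 = Z,  H_1 = Z^2,  H_2 = Z.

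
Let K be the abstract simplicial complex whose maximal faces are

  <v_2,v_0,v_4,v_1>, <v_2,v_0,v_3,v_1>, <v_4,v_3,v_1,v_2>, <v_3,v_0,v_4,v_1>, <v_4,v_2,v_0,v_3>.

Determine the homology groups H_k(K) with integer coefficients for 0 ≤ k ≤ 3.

Fix the vertex order v_0 < v_1 < v_2 < v_3 < v_4 and write every simplex with vertices in increasing order. Then dim K = 3 and the simplices of K are:

  0-simplices (5): [v_0], [v_1], [v_2], [v_3], [v_4]
  1-simplices (10): [v_0,v_1], [v_0,v_2], [v_0,v_3], [v_0,v_4], [v_1,v_2], [v_1,v_3], [v_1,v_4], [v_2,v_3], [v_2,v_4], [v_3,v_4]
  2-simplices (10): [v_0,v_1,v_2], [v_0,v_1,v_3], [v_0,v_1,v_4], [v_0,v_2,v_3], [v_0,v_2,v_4], [v_0,v_3,v_4], [v_1,v_2,v_3], [v_1,v_2,v_4], [v_1,v_3,v_4], [v_2,v_3,v_4]
  3-simplices (5): [v_0,v_1,v_2,v_3], [v_0,v_1,v_2,v_4], [v_0,v_1,v_3,v_4], [v_0,v_2,v_3,v_4], [v_1,v_2,v_3,v_4]

Hence C_0 ≅ Z^5, C_1 ≅ Z^10, C_2 ≅ Z^10, C_3 ≅ Z^5.

Boundary ∂_1: C_1 → C_0 maps an edge to its endpoints' difference, ∂[p,q] = q − p. For instance
  ∂[v_0,v_2] = [v_2] − [v_0].
As a 5×10 matrix over Z this has rank 4, with invariant factors (1,1,1,1).

Boundary ∂_2: C_2 → C_1 maps a triangle to the signed sum of its edges. For instance
  ∂[v_1,v_2,v_4] = [v_2,v_4] − [v_1,v_4] + [v_1,v_2],
  ∂[v_0,v_2,v_3] = [v_2,v_3] − [v_0,v_3] + [v_0,v_2].
As a 10×10 matrix over Z this has rank 6, with invariant factors (1,1,1,1,1,1).

Boundary ∂_3: C_3 → C_2 sends each 3-simplex σ to the alternating sum Σ_i (−1)^i (σ with its i-th vertex removed). For instance
  ∂[v_0,v_1,v_2,v_4] = [v_1,v_2,v_4] − [v_0,v_2,v_4] + [v_0,v_1,v_4] − [v_0,v_1,v_2],
  ∂[v_0,v_2,v_3,v_4] = [v_2,v_3,v_4] − [v_0,v_3,v_4] + [v_0,v_2,v_4] − [v_0,v_2,v_3].
The resulting 10×5 matrix has rank 4, and its Smith normal form has invariant factors (1,1,1,1).

Computing H_k = (kernel of ∂_k) / (image of ∂_{k+1}):

  H_0: rank C_0 − rank ∂_1 = 5 − 4 = 1, and the invariant factors of ∂_1 are all 1, so H_0 = Z.
  H_1: rank ker ∂_1 − rank ∂_2 = (10 − 4) − 6 = 0, and the invariant factors of ∂_2 are all 1, so H_1 = 0.
  H_2: rank ker ∂_2 − rank ∂_3 = (10 − 6) − 4 = 0, and the invariant factors of ∂_3 are all 1, so H_2 = 0.
  H_3: rank ker ∂_3 − rank ∂_4 = (5 − 4) − 0 = 1, and there is no ∂_4, so H_3 = Z.

(K is a triangulation of the 3-sphere S^3.)

H_0 ≅ Z,  H_1 = 0,  H_2 = 0,  H_3 ≅ Z.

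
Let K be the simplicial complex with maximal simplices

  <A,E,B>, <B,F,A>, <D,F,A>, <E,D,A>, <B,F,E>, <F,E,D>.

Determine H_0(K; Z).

H_0 = Z.

Fix the vertex order A < B < D < E < F and write every simplex with vertices in increasing order. Then dim K = 2 and the simplices of K are:

  0-simplices (5): A, B, D, E, F
  1-simplices (9): AB, AD, AE, AF, BE, BF, DE, DF, EF
  2-simplices (6): ABE, ABF, ADE, ADF, BEF, DEF

Hence C_0 ≅ Z^5, C_1 ≅ Z^9, C_2 ≅ Z^6.

∂_1: C_1 → C_0 maps an edge to its endpoints' difference, ∂[p,q] = q − p. For instance
  ∂AB = B − A.
This gives a 5×9 integer matrix of rank 4; reducing to Smith normal form yields diagonal entries (1,1,1,1).

The boundary map ∂_2: C_2 → C_1 maps a triangle to the signed sum of its edges. For instance
  ∂ADE = DE − AE + AD,
  ∂ABF = BF − AF + AB.
The resulting 9×6 matrix has rank 5, and its Smith normal form has invariant factors (1,1,1,1,1).

From H_k ≅ ker(∂_k) / im(∂_{k+1}) we obtain:

  H_0: rank C_0 − rank ∂_1 = 5 − 4 = 1, and the invariant factors of ∂_1 are all 1, so H_0 ≅ Z.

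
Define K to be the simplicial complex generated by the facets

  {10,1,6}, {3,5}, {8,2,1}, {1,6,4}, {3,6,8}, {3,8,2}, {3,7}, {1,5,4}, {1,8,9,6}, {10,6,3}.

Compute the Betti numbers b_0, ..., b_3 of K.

Take the total order 1 < 2 < 3 < 4 < 5 < 6 < 7 < 8 < 9 < 10 on the vertex set. Then K (dimension 3) consists of the simplices:

  0-simplices (10): [1], [2], [3], [4], [5], [6], [7], [8], [9], [10]
  1-simplices (20): [1,2], [1,4], [1,5], [1,6], [1,8], [1,9], [1,10], [2,3], [2,8], [3,5], [3,6], [3,7], [3,8], [3,10], [4,5], [4,6], [6,8], [6,9], [6,10], [8,9]
  2-simplices (11): [1,2,8], [1,4,5], [1,4,6], [1,6,8], [1,6,9], [1,6,10], [1,8,9], [2,3,8], [3,6,8], [3,6,10], [6,8,9]
  3-simplices (1): [1,6,8,9]

giving chain groups C_0 ≅ Z^10, C_1 ≅ Z^20, C_2 ≅ Z^11, C_3 ≅ Z^1.

Boundary ∂_1: C_1 → C_0 sends each edge [p,q] (with p < q) to q − p.
This gives a 10×20 integer matrix of rank 9; reducing to Smith normal form yields diagonal entries (1,1,1,1,1,1,1,1,1).

The boundary map ∂_2: C_2 → C_1 acts by ∂[p,q,r] = [q,r] − [p,r] + [p,q]. For instance
  ∂[1,8,9] = [8,9] − [1,9] + [1,8],
  ∂[3,6,10] = [6,10] − [3,10] + [3,6].
This gives a 20×11 integer matrix of rank 10; reducing to Smith normal form yields diagonal entries (1,1,1,1,1,1,1,1,1,1).

∂_3: C_3 → C_2 sends each 3-simplex σ to the alternating sum Σ_i (−1)^i (σ with its i-th vertex removed). For instance
  ∂[1,6,8,9] = [6,8,9] − [1,8,9] + [1,6,9] − [1,6,8].
The 11×1 boundary matrix has rank 1 and Smith normal form diag(1).

Reading off H_k = ker ∂_k / im ∂_{k+1}:

  H_0: rank C_0 − rank ∂_1 = 10 − 9 = 1, and the invariant factors of ∂_1 are all 1, so H_0 = Z.
  H_1: rank ker ∂_1 − rank ∂_2 = (20 − 9) − 10 = 1, and the invariant factors of ∂_2 are all 1, so H_1 = Z.
  H_2: rank ker ∂_2 − rank ∂_3 = (11 − 10) − 1 = 0, and the invariant factors of ∂_3 are all 1, so H_2 = 0.
  H_3: rank ker ∂_3 − rank ∂_4 = (1 − 1) − 0 = 0, and there is no ∂_4, so H_3 = 0.

As a check, the Euler characteristic is 10 − 20 + 11 − 1 = 0, which agrees with 1 − 1 + 0 − 0 = 0.

Hence the Betti numbers are b_0 = 1, b_1 = 1, b_2 = 0, b_3 = 0.

b_0 = 1, b_1 = 1, b_2 = 0, b_3 = 0.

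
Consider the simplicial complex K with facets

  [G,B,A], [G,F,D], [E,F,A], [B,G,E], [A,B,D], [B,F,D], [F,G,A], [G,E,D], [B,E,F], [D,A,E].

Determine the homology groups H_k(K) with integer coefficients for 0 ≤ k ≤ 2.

Take the total order A < B < D < E < F < G on the vertex set. Then K (dimension 2) consists of the simplices:

  0-simplices (6): A, B, D, E, F, G
  1-simplices (15): AB, AD, AE, AF, AG, BD, BE, BF, BG, DE, DF, DG, EF, EG, FG
  2-simplices (10): ABD, ABG, ADE, AEF, AFG, BDF, BEF, BEG, DEG, DFG

Hence C_0 ≅ Z^6, C_1 ≅ Z^15, C_2 ≅ Z^10.

The boundary map ∂_1: C_1 → C_0 maps an edge to its endpoints' difference, ∂[p,q] = q − p. For instance
  ∂AD = D − A.
This gives a 6×15 integer matrix of rank 5; reducing to Smith normal form yields diagonal entries (1,1,1,1,1).

The boundary map ∂_2: C_2 → C_1 maps a triangle to the signed sum of its edges. For instance
  ∂AFG = FG − AG + AF,
  ∂BEG = EG − BG + BE.
This gives a 15×10 integer matrix of rank 10; reducing to Smith normal form yields diagonal entries (1,1,1,1,1,1,1,1,1,2).

Now H_k = ker ∂_k / im ∂_{k+1}, so:

  H_0: rank C_0 − rank ∂_1 = 6 − 5 = 1, and the invariant factors of ∂_1 are all 1, so H_0 = Z.
  H_1: rank ker ∂_1 − rank ∂_2 = (15 − 5) − 10 = 0, and ∂_2 has invariant factor 2 > 1, so H_1 = Z/2.
  H_2: rank ker ∂_2 − rank ∂_3 = (10 − 10) − 0 = 0, and there is no ∂_3, so H_2 = 0.

(K is a triangulation of the real projective plane RP^2.)

H_0 = Z,  H_1 = Z/2,  H_2 = 0.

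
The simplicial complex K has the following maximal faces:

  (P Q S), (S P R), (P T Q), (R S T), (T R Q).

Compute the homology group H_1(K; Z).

Order the vertices as P < Q < R < S < T. Listing each simplex with vertices in this order, K has dimension 2 with simplices:

  0-simplices (5): P, Q, R, S, T
  1-simplices (10): PQ, PR, PS, PT, QR, QS, QT, RS, RT, ST
  2-simplices (5): PQS, PQT, PRS, QRT, RST

so the chain groups are C_0 ≅ Z^5, C_1 ≅ Z^10, C_2 ≅ Z^5.

∂_1: C_1 → C_0 maps an edge to its endpoints' difference, ∂[p,q] = q − p. For instance
  ∂QR = R − Q.
As a 5×10 matrix over Z this has rank 4, with invariant factors (1,1,1,1).

∂_2: C_2 → C_1 maps a triangle to the signed sum of its edges. For instance
  ∂PRS = RS − PS + PR,
  ∂RST = ST − RT + RS.
The 10×5 boundary matrix has rank 5 and Smith normal form diag(1,1,1,1,1).

Computing H_k = (kernel of ∂_k) / (image of ∂_{k+1}):

  H_1: rank ker ∂_1 − rank ∂_2 = (10 − 4) − 5 = 1, and the invariant factors of ∂_2 are all 1, so H_1 = Z.

(K is a triangulation of the Möbius band.)

H_1 = Z.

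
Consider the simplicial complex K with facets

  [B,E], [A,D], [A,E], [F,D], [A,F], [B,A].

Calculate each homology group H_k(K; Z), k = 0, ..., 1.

H_0 = Z,  H_1 = Z^2.

Take the total order A < B < D < E < F on the vertex set. Then K (dimension 1) consists of the simplices:

  0-simplices (5): A, B, D, E, F
  1-simplices (6): AB, AD, AE, AF, BE, DF

so the chain groups are C_0 ≅ Z^5, C_1 ≅ Z^6.

∂_1: C_1 → C_0 maps an edge to its endpoints' difference, ∂[p,q] = q − p. For instance
  ∂AE = E − A.
This gives a 5×6 integer matrix of rank 4; reducing to Smith normal form yields diagonal entries (1,1,1,1).

Reading off H_k = ker ∂_k / im ∂_{k+1}:

  H_0: rank C_0 − rank ∂_1 = 5 − 4 = 1, and the invariant factors of ∂_1 are all 1, so H_0 ≅ Z.
  H_1: rank ker ∂_1 − rank ∂_2 = (6 − 4) − 0 = 2, and there is no ∂_2, so H_1 ≅ Z^2.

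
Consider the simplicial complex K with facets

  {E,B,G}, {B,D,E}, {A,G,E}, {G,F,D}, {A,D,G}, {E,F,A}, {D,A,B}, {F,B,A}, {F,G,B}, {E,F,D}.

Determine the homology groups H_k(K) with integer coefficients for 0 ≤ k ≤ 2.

Order the vertices as A < B < D < E < F < G. Listing each simplex with vertices in this order, K has dimension 2 with simplices:

  0-simplices (6): A, B, D, E, F, G
  1-simplices (15): AB, AD, AE, AF, AG, BD, BE, BF, BG, DE, DF, DG, EF, EG, FG
  2-simplices (10): ABD, ABF, ADG, AEF, AEG, BDE, BEG, BFG, DEF, DFG

giving chain groups C_0 ≅ Z^6, C_1 ≅ Z^15, C_2 ≅ Z^10.

Boundary ∂_1: C_1 → C_0 is given by ∂[p,q] = [q] − [p].
The 6×15 boundary matrix has rank 5 and Smith normal form diag(1,1,1,1,1).

Boundary ∂_2: C_2 → C_1 maps a triangle to the signed sum of its edges. For instance
  ∂BEG = EG − BG + BE,
  ∂AEG = EG − AG + AE.
The 15×10 boundary matrix has rank 10 and Smith normal form diag(1,1,1,1,1,1,1,1,1,2).

Reading off H_k = ker ∂_k / im ∂_{k+1}:

  H_0: rank C_0 − rank ∂_1 = 6 − 5 = 1, and the invariant factors of ∂_1 are all 1, so H_0 = Z.
  H_1: rank ker ∂_1 − rank ∂_2 = (15 − 5) − 10 = 0, and ∂_2 has invariant factor 2 > 1, so H_1 = Z/2Z.
  H_2: rank ker ∂_2 − rank ∂_3 = (10 − 10) − 0 = 0, and there is no ∂_3, so H_2 = 0.

H_0 ≅ Z,  H_1 ≅ Z/2Z,  H_2 = 0.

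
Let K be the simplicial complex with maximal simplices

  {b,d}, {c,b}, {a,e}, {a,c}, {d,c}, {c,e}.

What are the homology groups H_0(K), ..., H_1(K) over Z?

H_0 = Z,  H_1 = Z^2.

Order the vertices as a < b < c < d < e. Listing each simplex with vertices in this order, K has dimension 1 with simplices:

  0-simplices (5): a, b, c, d, e
  1-simplices (6): ac, ae, bc, bd, cd, ce

Hence C_0 ≅ Z^5, C_1 ≅ Z^6.

Boundary ∂_1: C_1 → C_0 maps an edge to its endpoints' difference, ∂[p,q] = q − p. For instance
  ∂ae = e − a.
The 5×6 boundary matrix has rank 4 and Smith normal form diag(1,1,1,1).

Computing H_k = (kernel of ∂_k) / (image of ∂_{k+1}):

  H_0: rank C_0 − rank ∂_1 = 5 − 4 = 1, and the invariant factors of ∂_1 are all 1, so H_0 ≅ Z.
  H_1: rank ker ∂_1 − rank ∂_2 = (6 − 4) − 0 = 2, and there is no ∂_2, so H_1 ≅ Z^2.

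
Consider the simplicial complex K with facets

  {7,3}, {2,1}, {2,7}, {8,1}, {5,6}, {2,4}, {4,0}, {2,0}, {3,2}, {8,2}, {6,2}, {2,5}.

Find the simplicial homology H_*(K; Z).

Take the total order 0 < 1 < 2 < 3 < 4 < 5 < 6 < 7 < 8 on the vertex set. Then K (dimension 1) consists of the simplices:

  0-simplices (9): [0], [1], [2], [3], [4], [5], [6], [7], [8]
  1-simplices (12): [0,2], [0,4], [1,2], [1,8], [2,3], [2,4], [2,5], [2,6], [2,7], [2,8], [3,7], [5,6]

so the chain groups are C_0 ≅ Z^9, C_1 ≅ Z^12.

∂_1: C_1 → C_0 is given by ∂[p,q] = [q] − [p].
This gives a 9×12 integer matrix of rank 8; reducing to Smith normal form yields diagonal entries (1,1,1,1,1,1,1,1).

Reading off H_k = ker ∂_k / im ∂_{k+1}:

  H_0: rank C_0 − rank ∂_1 = 9 − 8 = 1, and the invariant factors of ∂_1 are all 1, so H_0 ≅ Z.
  H_1: rank ker ∂_1 − rank ∂_2 = (12 − 8) − 0 = 4, and there is no ∂_2, so H_1 ≅ Z^4.

H_0 = Z,  H_1 = Z^4.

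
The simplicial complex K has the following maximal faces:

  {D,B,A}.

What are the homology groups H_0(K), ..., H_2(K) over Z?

Fix the vertex order A < B < D and write every simplex with vertices in increasing order. Then dim K = 2 and the simplices of K are:

  0-simplices (3): A, B, D
  1-simplices (3): AB, AD, BD
  2-simplices (1): ABD

so the chain groups are C_0 ≅ Z^3, C_1 ≅ Z^3, C_2 ≅ Z^1.

Boundary ∂_1: C_1 → C_0 sends each edge [p,q] (with p < q) to q − p. For instance
  ∂AB = B − A.
This gives a 3×3 integer matrix of rank 2; reducing to Smith normal form yields diagonal entries (1,1).

The boundary map ∂_2: C_2 → C_1 acts by ∂[p,q,r] = [q,r] − [p,r] + [p,q]. For instance
  ∂ABD = BD − AD + AB.
The resulting 3×1 matrix has rank 1, and its Smith normal form has invariant factors (1).

Computing H_k = (kernel of ∂_k) / (image of ∂_{k+1}):

  H_0: rank C_0 − rank ∂_1 = 3 − 2 = 1, and the invariant factors of ∂_1 are all 1, so H_0 ≅ Z.
  H_1: rank ker ∂_1 − rank ∂_2 = (3 − 2) − 1 = 0, and the invariant factors of ∂_2 are all 1, so H_1 ≅ 0.
  H_2: rank ker ∂_2 − rank ∂_3 = (1 − 1) − 0 = 0, and there is no ∂_3, so H_2 ≅ 0.

H_0 ≅ Z,  H_1 = 0,  H_2 = 0.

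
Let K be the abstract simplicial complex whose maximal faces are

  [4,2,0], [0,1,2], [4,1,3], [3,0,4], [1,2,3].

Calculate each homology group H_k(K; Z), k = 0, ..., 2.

H_0 = Z,  H_1 = Z,  H_2 = 0.

K has 5 vertices, 10 edges, 5 triangles.
rank ∂_0 = 0, rank ∂_1 = 4 ⇒ b_0 = 5 − 0 − 4 = 1; all invariant factors of ∂_1 are 1 so no torsion. So H_0 = Z.
rank ∂_1 = 4, rank ∂_2 = 5 ⇒ b_1 = 10 − 4 − 5 = 1; all invariant factors of ∂_2 are 1 so no torsion. So H_1 = Z.
rank ∂_2 = 5, rank ∂_3 = 0 ⇒ b_2 = 5 − 5 − 0 = 0. So H_2 = 0.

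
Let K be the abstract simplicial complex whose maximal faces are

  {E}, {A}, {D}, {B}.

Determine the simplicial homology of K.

H_0 ≅ Z^4.

K has 4 vertices.
rank ∂_0 = 0, rank ∂_1 = 0 ⇒ b_0 = 4 − 0 − 0 = 4. So H_0 = Z^4.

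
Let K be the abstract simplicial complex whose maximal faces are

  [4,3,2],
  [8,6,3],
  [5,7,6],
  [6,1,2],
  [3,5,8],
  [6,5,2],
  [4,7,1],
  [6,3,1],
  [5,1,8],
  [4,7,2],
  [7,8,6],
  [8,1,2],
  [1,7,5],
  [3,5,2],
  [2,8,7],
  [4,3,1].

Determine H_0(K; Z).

H_0 = Z.

Order the vertices as 1 < 2 < 3 < 4 < 5 < 6 < 7 < 8. Listing each simplex with vertices in this order, K has dimension 2 with simplices:

  0-simplices (8): [1], [2], [3], [4], [5], [6], [7], [8]
  1-simplices (24): (24 of them)
  2-simplices (16): [1,2,6], [1,2,8], [1,3,4], [1,3,6], [1,4,7], [1,5,7], [1,5,8], [2,3,4], [2,3,5], [2,4,7], [2,5,6], [2,7,8], [3,5,8], [3,6,8], [5,6,7], [6,7,8]

so the chain groups are C_0 ≅ Z^8, C_1 ≅ Z^24, C_2 ≅ Z^16.

Boundary ∂_1: C_1 → C_0 is given by ∂[p,q] = [q] − [p]. For instance
  ∂[2,6] = [6] − [2].
As a 8×24 matrix over Z this has rank 7, with invariant factors (1,1,1,1,1,1,1).

∂_2: C_2 → C_1 acts by ∂[p,q,r] = [q,r] − [p,r] + [p,q]. For instance
  ∂[1,5,8] = [5,8] − [1,8] + [1,5],
  ∂[1,4,7] = [4,7] − [1,7] + [1,4].
As a 24×16 matrix over Z this has rank 15, with invariant factors (1,1,1,1,1,1,1,1,1,1,1,1,1,1,1).

Reading off H_k = ker ∂_k / im ∂_{k+1}:

  H_0: rank C_0 − rank ∂_1 = 8 − 7 = 1, and the invariant factors of ∂_1 are all 1, so H_0 = Z.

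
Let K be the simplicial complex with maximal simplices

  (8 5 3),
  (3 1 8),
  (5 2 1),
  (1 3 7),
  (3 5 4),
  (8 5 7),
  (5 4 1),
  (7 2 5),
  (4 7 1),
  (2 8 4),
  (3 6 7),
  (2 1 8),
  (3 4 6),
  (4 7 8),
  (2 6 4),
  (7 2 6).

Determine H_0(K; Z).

Order the vertices as 1 < 2 < 3 < 4 < 5 < 6 < 7 < 8. Listing each simplex with vertices in this order, K has dimension 2 with simplices:

  0-simplices (8): [1], [2], [3], [4], [5], [6], [7], [8]
  1-simplices (24): (24 of them)
  2-simplices (16): [1,2,5], [1,2,8], [1,3,7], [1,3,8], [1,4,5], [1,4,7], [2,4,6], [2,4,8], [2,5,7], [2,6,7], [3,4,5], [3,4,6], [3,5,8], [3,6,7], [4,7,8], [5,7,8]

giving chain groups C_0 ≅ Z^8, C_1 ≅ Z^24, C_2 ≅ Z^16.

Boundary ∂_1: C_1 → C_0 maps an edge to its endpoints' difference, ∂[p,q] = q − p.
The resulting 8×24 matrix has rank 7, and its Smith normal form has invariant factors (1,1,1,1,1,1,1).

The boundary map ∂_2: C_2 → C_1 maps a triangle to the signed sum of its edges. For instance
  ∂[1,3,8] = [3,8] − [1,8] + [1,3],
  ∂[2,4,8] = [4,8] − [2,8] + [2,4].
This gives a 24×16 integer matrix of rank 15; reducing to Smith normal form yields diagonal entries (1,1,1,1,1,1,1,1,1,1,1,1,1,1,1).

Now H_k = ker ∂_k / im ∂_{k+1}, so:

  H_0: rank C_0 − rank ∂_1 = 8 − 7 = 1, and the invariant factors of ∂_1 are all 1, so H_0 ≅ Z.

(K is a triangulation of the torus T^2.)

H_0 = Z.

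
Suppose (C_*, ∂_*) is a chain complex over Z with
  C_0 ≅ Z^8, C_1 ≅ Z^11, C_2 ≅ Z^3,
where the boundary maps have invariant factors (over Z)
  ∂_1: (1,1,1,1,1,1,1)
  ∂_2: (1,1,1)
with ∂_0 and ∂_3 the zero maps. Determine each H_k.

H_0 ≅ Z,  H_1 ≅ Z,  H_2 = 0.

H_0: b_0 = 8 − 0 − 7 = 1; torsion from ∂_1 factors > 1: none. So H_0 ≅ Z.
H_1: b_1 = 11 − 7 − 3 = 1; torsion from ∂_2 factors > 1: none. So H_1 ≅ Z.
H_2: b_2 = 3 − 3 − 0 = 0; torsion from ∂_3 factors > 1: none. So H_2 ≅ 0.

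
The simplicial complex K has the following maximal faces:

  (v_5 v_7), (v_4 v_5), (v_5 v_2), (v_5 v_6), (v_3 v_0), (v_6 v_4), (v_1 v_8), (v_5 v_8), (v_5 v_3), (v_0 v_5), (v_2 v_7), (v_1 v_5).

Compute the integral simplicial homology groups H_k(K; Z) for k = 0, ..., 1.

Order the vertices as v_0 < v_1 < v_2 < v_3 < v_4 < v_5 < v_6 < v_7 < v_8. Listing each simplex with vertices in this order, K has dimension 1 with simplices:

  0-simplices (9): [v_0], [v_1], [v_2], [v_3], [v_4], [v_5], [v_6], [v_7], [v_8]
  1-simplices (12): [v_0,v_3], [v_0,v_5], [v_1,v_5], [v_1,v_8], [v_2,v_5], [v_2,v_7], [v_3,v_5], [v_4,v_5], [v_4,v_6], [v_5,v_6], [v_5,v_7], [v_5,v_8]

Hence C_0 ≅ Z^9, C_1 ≅ Z^12.

The boundary map ∂_1: C_1 → C_0 sends each edge [p,q] (with p < q) to q − p. For instance
  ∂[v_2,v_5] = [v_5] − [v_2].
The resulting 9×12 matrix has rank 8, and its Smith normal form has invariant factors (1,1,1,1,1,1,1,1).

Now H_k = ker ∂_k / im ∂_{k+1}, so:

  H_0: rank C_0 − rank ∂_1 = 9 − 8 = 1, and the invariant factors of ∂_1 are all 1, so H_0 = Z.
  H_1: rank ker ∂_1 − rank ∂_2 = (12 − 8) − 0 = 4, and there is no ∂_2, so H_1 = Z^4.

(K is a triangulation of a wedge of 4 circles.)

H_0 = Z,  H_1 = Z^4.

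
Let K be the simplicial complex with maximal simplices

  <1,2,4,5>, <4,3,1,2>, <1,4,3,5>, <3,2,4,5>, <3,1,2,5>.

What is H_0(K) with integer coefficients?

We work with the vertex ordering 1 < 2 < 3 < 4 < 5. The simplices of K, each written with vertices in increasing order, are:

  0-simplices (5): [1], [2], [3], [4], [5]
  1-simplices (10): [1,2], [1,3], [1,4], [1,5], [2,3], [2,4], [2,5], [3,4], [3,5], [4,5]
  2-simplices (10): [1,2,3], [1,2,4], [1,2,5], [1,3,4], [1,3,5], [1,4,5], [2,3,4], [2,3,5], [2,4,5], [3,4,5]
  3-simplices (5): [1,2,3,4], [1,2,3,5], [1,2,4,5], [1,3,4,5], [2,3,4,5]

Hence C_0 ≅ Z^5, C_1 ≅ Z^10, C_2 ≅ Z^10, C_3 ≅ Z^5.

Boundary ∂_1: C_1 → C_0 sends each edge [p,q] (with p < q) to q − p. For instance
  ∂[3,4] = [4] − [3].
The 5×10 boundary matrix has rank 4 and Smith normal form diag(1,1,1,1).

Boundary ∂_2: C_2 → C_1 maps a triangle to the signed sum of its edges. For instance
  ∂[1,2,4] = [2,4] − [1,4] + [1,2],
  ∂[3,4,5] = [4,5] − [3,5] + [3,4].
As a 10×10 matrix over Z this has rank 6, with invariant factors (1,1,1,1,1,1).

Boundary ∂_3: C_3 → C_2 sends each 3-simplex σ to the alternating sum Σ_i (−1)^i (σ with its i-th vertex removed). For instance
  ∂[1,2,3,4] = [2,3,4] − [1,3,4] + [1,2,4] − [1,2,3],
  ∂[1,3,4,5] = [3,4,5] − [1,4,5] + [1,3,5] − [1,3,4].
The 10×5 boundary matrix has rank 4 and Smith normal form diag(1,1,1,1).

From H_k ≅ ker(∂_k) / im(∂_{k+1}) we obtain:

  H_0: rank C_0 − rank ∂_1 = 5 − 4 = 1, and the invariant factors of ∂_1 are all 1, so H_0 ≅ Z.

H_0 = Z.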